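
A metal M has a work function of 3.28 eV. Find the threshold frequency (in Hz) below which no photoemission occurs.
7.9310e+14 Hz

The threshold frequency is when the photon energy equals the work function:
hf₀ = φ

Solving for f₀:
f₀ = φ/h = (3.28 eV × 1.602×10⁻¹⁹ J/eV) / (6.626×10⁻³⁴ J·s)
f₀ = 7.9310e+14 Hz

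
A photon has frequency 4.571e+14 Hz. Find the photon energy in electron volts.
1.8904 eV

Using E = hf:

E = hf = (6.626×10⁻³⁴ J·s)(4.571e+14 Hz)
E = 1.8904 eV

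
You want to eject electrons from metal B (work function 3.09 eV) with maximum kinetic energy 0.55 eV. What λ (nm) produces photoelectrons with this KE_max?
340.62 nm

From Einstein's equation: KE_max = hc/λ - φ

Rearranging for λ:
hc/λ = KE_max + φ
λ = hc/(KE_max + φ)

Required photon energy:
E_photon = KE_max + φ = 0.55 + 3.09 = 3.64 eV

Required wavelength:
λ = hc/E_photon = (6.626×10⁻³⁴)(3×10⁸) / (3.64 × 1.602×10⁻¹⁹)
λ = 340.62 nm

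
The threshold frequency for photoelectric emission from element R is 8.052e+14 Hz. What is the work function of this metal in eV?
3.33 eV

At the threshold frequency, photon energy equals work function:
φ = hf₀

Calculating:
φ = (6.626×10⁻³⁴ J·s)(8.052e+14 Hz)
φ = 3.33 eV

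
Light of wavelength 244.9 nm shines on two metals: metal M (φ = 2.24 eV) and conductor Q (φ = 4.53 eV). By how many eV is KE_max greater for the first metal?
2.2900 eV

Using KE_max = hc/λ - φ for each metal:

Photon energy: E = hc/λ = 5.0626 eV

For metal M (φ₁ = 2.24 eV):
KE₁ = E - φ₁ = 5.0626 - 2.24 = 2.8226 eV

For conductor Q (φ₂ = 4.53 eV):
KE₂ = E - φ₂ = 5.0626 - 4.53 = 0.5326 eV

Difference:
ΔKE = KE₁ - KE₂ = 2.8226 - 0.5326 = 2.2900 eV

Note: The difference equals the difference in work functions: 4.53 - 2.24 = 2.29 eV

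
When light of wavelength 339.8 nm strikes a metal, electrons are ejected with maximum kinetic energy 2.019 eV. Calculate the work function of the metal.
1.63 eV

From Einstein's photoelectric equation: KE_max = hf - φ = hc/λ - φ

Rearranging for φ:
φ = hc/λ - KE_max

Calculate photon energy:
E_photon = hc/λ = 3.6487 eV

Therefore:
φ = 3.6487 - 2.019 = 1.63 eV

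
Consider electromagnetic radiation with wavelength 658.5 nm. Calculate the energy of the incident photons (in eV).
1.8828 eV

Using E = hf = hc/λ:

E = hc/λ = (6.626×10⁻³⁴ J·s)(3×10⁸ m/s) / (658.5×10⁻⁹ m)
E = 1.8828 eV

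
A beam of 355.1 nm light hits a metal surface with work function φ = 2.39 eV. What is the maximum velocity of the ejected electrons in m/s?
6.2248e+05 m/s

First, find the maximum kinetic energy:
E_photon = hc/λ = 3.4915 eV
KE_max = E_photon - φ = 3.4915 - 2.39 = 1.1015 eV

Convert to Joules: KE_max = 1.1015 × 1.602×10⁻¹⁹ J = 1.7648e-19 J

Then use KE = ½mv² to find velocity:
v = √(2·KE/m) = √(2 × 1.7648e-19 J / 9.109e-31 kg)
v = 6.2248e+05 m/s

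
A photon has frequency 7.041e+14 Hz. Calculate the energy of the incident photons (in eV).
2.9119 eV

Using E = hf:

E = hf = (6.626×10⁻³⁴ J·s)(7.041e+14 Hz)
E = 2.9119 eV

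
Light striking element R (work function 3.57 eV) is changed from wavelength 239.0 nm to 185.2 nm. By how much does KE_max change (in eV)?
1.5070 eV

Using Einstein's equation: KE_max = hc/λ - φ

For λ₁ = 239.0 nm:
KE₁ = hc/λ₁ - φ = 5.1876 - 3.57 = 1.6176 eV

For λ₂ = 185.2 nm:
KE₂ = hc/λ₂ - φ = 6.6946 - 3.57 = 3.1246 eV

Change in KE:
ΔKE = KE₂ - KE₁ = 3.1246 - 1.6176 = 1.5070 eV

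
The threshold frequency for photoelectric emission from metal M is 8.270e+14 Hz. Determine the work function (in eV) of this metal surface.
3.42 eV

At the threshold frequency, photon energy equals work function:
φ = hf₀

Calculating:
φ = (6.626×10⁻³⁴ J·s)(8.270e+14 Hz)
φ = 3.42 eV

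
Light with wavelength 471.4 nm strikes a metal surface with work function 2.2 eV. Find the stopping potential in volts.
0.4301 V

The stopping potential V_s satisfies: eV_s = KE_max

First, find KE_max using Einstein's equation:
E_photon = hc/λ = 2.6301 eV
KE_max = E_photon - φ = 2.6301 - 2.2 = 0.4301 eV

Since eV_s = KE_max:
V_s = KE_max/e = 0.4301 V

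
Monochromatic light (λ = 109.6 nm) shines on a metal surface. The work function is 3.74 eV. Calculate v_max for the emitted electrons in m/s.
1.6321e+06 m/s

First, find the maximum kinetic energy:
E_photon = hc/λ = 11.3124 eV
KE_max = E_photon - φ = 11.3124 - 3.74 = 7.5724 eV

Convert to Joules: KE_max = 7.5724 × 1.602×10⁻¹⁹ J = 1.2132e-18 J

Then use KE = ½mv² to find velocity:
v = √(2·KE/m) = √(2 × 1.2132e-18 J / 9.109e-31 kg)
v = 1.6321e+06 m/s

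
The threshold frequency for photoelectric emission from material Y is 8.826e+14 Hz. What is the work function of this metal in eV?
3.65 eV

At the threshold frequency, photon energy equals work function:
φ = hf₀

Calculating:
φ = (6.626×10⁻³⁴ J·s)(8.826e+14 Hz)
φ = 3.65 eV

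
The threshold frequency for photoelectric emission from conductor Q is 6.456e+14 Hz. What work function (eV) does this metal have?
2.67 eV

At the threshold frequency, photon energy equals work function:
φ = hf₀

Calculating:
φ = (6.626×10⁻³⁴ J·s)(6.456e+14 Hz)
φ = 2.67 eV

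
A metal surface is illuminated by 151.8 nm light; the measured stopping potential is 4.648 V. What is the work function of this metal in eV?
3.52 eV

The stopping potential gives the maximum kinetic energy: KE_max = eV_s = 4.648 eV

From Einstein's photoelectric equation: KE_max = hc/λ - φ
Rearranging: φ = hc/λ - KE_max

Calculate photon energy:
E_photon = hc/λ = (6.626×10⁻³⁴ J·s)(3×10⁸ m/s) / (151.8×10⁻⁹ m) = 8.1676 eV

Therefore:
φ = 8.1676 - 4.648 = 3.52 eV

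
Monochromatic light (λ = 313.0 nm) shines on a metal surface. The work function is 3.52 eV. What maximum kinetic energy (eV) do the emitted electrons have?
0.4412 eV

Using Einstein's photoelectric equation: KE_max = hf - φ = hc/λ - φ

First, calculate the photon energy:
E_photon = hc/λ = (6.626×10⁻³⁴ J·s)(3×10⁸ m/s) / (313.0×10⁻⁹ m)
E_photon = 3.9612 eV

Then, the maximum kinetic energy:
KE_max = E_photon - φ = 3.9612 eV - 3.52 eV = 0.4412 eV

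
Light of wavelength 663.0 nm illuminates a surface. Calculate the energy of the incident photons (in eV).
1.8700 eV

Using E = hf = hc/λ:

E = hc/λ = (6.626×10⁻³⁴ J·s)(3×10⁸ m/s) / (663.0×10⁻⁹ m)
E = 1.8700 eV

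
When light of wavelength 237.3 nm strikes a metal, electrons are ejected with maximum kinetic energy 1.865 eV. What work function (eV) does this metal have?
3.36 eV

From Einstein's photoelectric equation: KE_max = hf - φ = hc/λ - φ

Rearranging for φ:
φ = hc/λ - KE_max

Calculate photon energy:
E_photon = hc/λ = 5.2248 eV

Therefore:
φ = 5.2248 - 1.865 = 3.36 eV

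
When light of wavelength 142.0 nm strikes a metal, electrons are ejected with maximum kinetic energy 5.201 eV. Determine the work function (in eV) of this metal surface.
3.53 eV

From Einstein's photoelectric equation: KE_max = hf - φ = hc/λ - φ

Rearranging for φ:
φ = hc/λ - KE_max

Calculate photon energy:
E_photon = hc/λ = 8.7313 eV

Therefore:
φ = 8.7313 - 5.201 = 3.53 eV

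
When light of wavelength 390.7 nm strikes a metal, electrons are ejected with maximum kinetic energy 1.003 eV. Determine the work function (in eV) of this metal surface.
2.17 eV

From Einstein's photoelectric equation: KE_max = hf - φ = hc/λ - φ

Rearranging for φ:
φ = hc/λ - KE_max

Calculate photon energy:
E_photon = hc/λ = 3.1734 eV

Therefore:
φ = 3.1734 - 1.003 = 2.17 eV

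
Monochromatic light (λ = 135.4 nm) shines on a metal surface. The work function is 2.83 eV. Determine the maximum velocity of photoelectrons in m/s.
1.4918e+06 m/s

First, find the maximum kinetic energy:
E_photon = hc/λ = 9.1569 eV
KE_max = E_photon - φ = 9.1569 - 2.83 = 6.3269 eV

Convert to Joules: KE_max = 6.3269 × 1.602×10⁻¹⁹ J = 1.0137e-18 J

Then use KE = ½mv² to find velocity:
v = √(2·KE/m) = √(2 × 1.0137e-18 J / 9.109e-31 kg)
v = 1.4918e+06 m/s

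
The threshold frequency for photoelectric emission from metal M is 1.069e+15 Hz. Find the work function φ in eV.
4.42 eV

At the threshold frequency, photon energy equals work function:
φ = hf₀

Calculating:
φ = (6.626×10⁻³⁴ J·s)(1.069e+15 Hz)
φ = 4.42 eV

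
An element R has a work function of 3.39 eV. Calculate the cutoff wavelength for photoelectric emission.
365.74 nm

The threshold wavelength is when the photon energy equals the work function:
hc/λ₀ = φ

Solving for λ₀:
λ₀ = hc/φ = (6.626×10⁻³⁴ J·s)(3×10⁸ m/s) / (3.39 eV × 1.602×10⁻¹⁹ J/eV)
λ₀ = 365.74 nm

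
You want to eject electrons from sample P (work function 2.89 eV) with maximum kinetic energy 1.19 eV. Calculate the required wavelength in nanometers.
303.88 nm

From Einstein's equation: KE_max = hc/λ - φ

Rearranging for λ:
hc/λ = KE_max + φ
λ = hc/(KE_max + φ)

Required photon energy:
E_photon = KE_max + φ = 1.19 + 2.89 = 4.08 eV

Required wavelength:
λ = hc/E_photon = (6.626×10⁻³⁴)(3×10⁸) / (4.08 × 1.602×10⁻¹⁹)
λ = 303.88 nm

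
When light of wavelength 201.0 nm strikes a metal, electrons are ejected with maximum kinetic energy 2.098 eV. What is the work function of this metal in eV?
4.07 eV

From Einstein's photoelectric equation: KE_max = hf - φ = hc/λ - φ

Rearranging for φ:
φ = hc/λ - KE_max

Calculate photon energy:
E_photon = hc/λ = 6.1684 eV

Therefore:
φ = 6.1684 - 2.098 = 4.07 eV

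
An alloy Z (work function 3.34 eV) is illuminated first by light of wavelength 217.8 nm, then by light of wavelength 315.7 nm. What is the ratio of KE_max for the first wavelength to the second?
4.0059

Using Einstein's equation: KE_max = hc/λ - φ

For λ₁ = 217.8 nm:
E₁ = hc/λ₁ = 5.6926 eV
KE₁ = E₁ - φ = 5.6926 - 3.34 = 2.3526 eV

For λ₂ = 315.7 nm:
E₂ = hc/λ₂ = 3.9273 eV
KE₂ = E₂ - φ = 3.9273 - 3.34 = 0.5873 eV

Ratio: KE₁/KE₂ = 2.3526/0.5873 = 4.0059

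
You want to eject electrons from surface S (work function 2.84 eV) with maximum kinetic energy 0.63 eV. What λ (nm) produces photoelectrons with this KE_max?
357.30 nm

From Einstein's equation: KE_max = hc/λ - φ

Rearranging for λ:
hc/λ = KE_max + φ
λ = hc/(KE_max + φ)

Required photon energy:
E_photon = KE_max + φ = 0.63 + 2.84 = 3.47 eV

Required wavelength:
λ = hc/E_photon = (6.626×10⁻³⁴)(3×10⁸) / (3.47 × 1.602×10⁻¹⁹)
λ = 357.30 nm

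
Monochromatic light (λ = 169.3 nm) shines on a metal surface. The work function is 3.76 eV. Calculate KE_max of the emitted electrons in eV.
3.5633 eV

Using Einstein's photoelectric equation: KE_max = hf - φ = hc/λ - φ

First, calculate the photon energy:
E_photon = hc/λ = (6.626×10⁻³⁴ J·s)(3×10⁸ m/s) / (169.3×10⁻⁹ m)
E_photon = 7.3233 eV

Then, the maximum kinetic energy:
KE_max = E_photon - φ = 7.3233 eV - 3.76 eV = 3.5633 eV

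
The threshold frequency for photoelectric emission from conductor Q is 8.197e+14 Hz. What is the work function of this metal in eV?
3.39 eV

At the threshold frequency, photon energy equals work function:
φ = hf₀

Calculating:
φ = (6.626×10⁻³⁴ J·s)(8.197e+14 Hz)
φ = 3.39 eV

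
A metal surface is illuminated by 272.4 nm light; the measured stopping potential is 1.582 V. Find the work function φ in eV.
2.97 eV

The stopping potential gives the maximum kinetic energy: KE_max = eV_s = 1.582 eV

From Einstein's photoelectric equation: KE_max = hc/λ - φ
Rearranging: φ = hc/λ - KE_max

Calculate photon energy:
E_photon = hc/λ = (6.626×10⁻³⁴ J·s)(3×10⁸ m/s) / (272.4×10⁻⁹ m) = 4.5515 eV

Therefore:
φ = 4.5515 - 1.582 = 2.97 eV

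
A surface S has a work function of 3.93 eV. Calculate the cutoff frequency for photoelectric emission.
9.5027e+14 Hz

The threshold frequency is when the photon energy equals the work function:
hf₀ = φ

Solving for f₀:
f₀ = φ/h = (3.93 eV × 1.602×10⁻¹⁹ J/eV) / (6.626×10⁻³⁴ J·s)
f₀ = 9.5027e+14 Hz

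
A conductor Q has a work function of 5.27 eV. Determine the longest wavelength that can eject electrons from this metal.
235.26 nm

The threshold wavelength is when the photon energy equals the work function:
hc/λ₀ = φ

Solving for λ₀:
λ₀ = hc/φ = (6.626×10⁻³⁴ J·s)(3×10⁸ m/s) / (5.27 eV × 1.602×10⁻¹⁹ J/eV)
λ₀ = 235.26 nm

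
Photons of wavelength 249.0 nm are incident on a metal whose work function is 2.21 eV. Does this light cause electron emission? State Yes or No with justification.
Yes

For photoemission, the photon energy must exceed the work function.

Photon energy: E = hc/λ = 4.9793 eV
Work function: φ = 2.21 eV

Since E_photon (4.9793 eV) > φ (2.21 eV), photoemission WILL occur.
The threshold wavelength is λ₀ = hc/φ = 561.0 nm.
Since 249.0 nm < 561.0 nm, the light has sufficient energy.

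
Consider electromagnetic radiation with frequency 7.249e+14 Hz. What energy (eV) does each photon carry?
2.9979 eV

Using E = hf:

E = hf = (6.626×10⁻³⁴ J·s)(7.249e+14 Hz)
E = 2.9979 eV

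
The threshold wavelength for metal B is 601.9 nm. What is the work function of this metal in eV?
2.06 eV

At the threshold wavelength, photon energy equals work function:
φ = hc/λ₀

Calculating:
φ = (6.626×10⁻³⁴ J·s)(3×10⁸ m/s) / (601.9×10⁻⁹ m)
φ = 2.06 eV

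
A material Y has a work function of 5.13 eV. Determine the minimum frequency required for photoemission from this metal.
1.2404e+15 Hz

The threshold frequency is when the photon energy equals the work function:
hf₀ = φ

Solving for f₀:
f₀ = φ/h = (5.13 eV × 1.602×10⁻¹⁹ J/eV) / (6.626×10⁻³⁴ J·s)
f₀ = 1.2404e+15 Hz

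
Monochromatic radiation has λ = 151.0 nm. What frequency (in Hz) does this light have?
1.9854e+15 Hz

Using the wave equation: c = fλ

Solving for frequency:
f = c/λ = (3×10⁸ m/s) / (151.0×10⁻⁹ m)
f = 1.9854e+15 Hz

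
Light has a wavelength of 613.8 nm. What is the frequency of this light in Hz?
4.8842e+14 Hz

Using the wave equation: c = fλ

Solving for frequency:
f = c/λ = (3×10⁸ m/s) / (613.8×10⁻⁹ m)
f = 4.8842e+14 Hz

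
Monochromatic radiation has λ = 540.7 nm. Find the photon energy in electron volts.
2.2930 eV

Using E = hf = hc/λ:

E = hc/λ = (6.626×10⁻³⁴ J·s)(3×10⁸ m/s) / (540.7×10⁻⁹ m)
E = 2.2930 eV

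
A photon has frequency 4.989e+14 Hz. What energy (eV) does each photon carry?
2.0633 eV

Using E = hf:

E = hf = (6.626×10⁻³⁴ J·s)(4.989e+14 Hz)
E = 2.0633 eV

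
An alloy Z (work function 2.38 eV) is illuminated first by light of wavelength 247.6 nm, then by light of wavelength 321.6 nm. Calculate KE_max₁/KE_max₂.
1.7810

Using Einstein's equation: KE_max = hc/λ - φ

For λ₁ = 247.6 nm:
E₁ = hc/λ₁ = 5.0074 eV
KE₁ = E₁ - φ = 5.0074 - 2.38 = 2.6274 eV

For λ₂ = 321.6 nm:
E₂ = hc/λ₂ = 3.8552 eV
KE₂ = E₂ - φ = 3.8552 - 2.38 = 1.4752 eV

Ratio: KE₁/KE₂ = 2.6274/1.4752 = 1.7810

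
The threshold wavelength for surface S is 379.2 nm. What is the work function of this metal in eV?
3.27 eV

At the threshold wavelength, photon energy equals work function:
φ = hc/λ₀

Calculating:
φ = (6.626×10⁻³⁴ J·s)(3×10⁸ m/s) / (379.2×10⁻⁹ m)
φ = 3.27 eV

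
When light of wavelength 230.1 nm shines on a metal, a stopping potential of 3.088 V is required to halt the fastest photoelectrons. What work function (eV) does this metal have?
2.30 eV

The stopping potential gives the maximum kinetic energy: KE_max = eV_s = 3.088 eV

From Einstein's photoelectric equation: KE_max = hc/λ - φ
Rearranging: φ = hc/λ - KE_max

Calculate photon energy:
E_photon = hc/λ = (6.626×10⁻³⁴ J·s)(3×10⁸ m/s) / (230.1×10⁻⁹ m) = 5.3883 eV

Therefore:
φ = 5.3883 - 3.088 = 2.30 eV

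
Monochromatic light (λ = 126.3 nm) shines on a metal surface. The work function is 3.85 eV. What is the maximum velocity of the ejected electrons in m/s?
1.4487e+06 m/s

First, find the maximum kinetic energy:
E_photon = hc/λ = 9.8166 eV
KE_max = E_photon - φ = 9.8166 - 3.85 = 5.9666 eV

Convert to Joules: KE_max = 5.9666 × 1.602×10⁻¹⁹ J = 9.5596e-19 J

Then use KE = ½mv² to find velocity:
v = √(2·KE/m) = √(2 × 9.5596e-19 J / 9.109e-31 kg)
v = 1.4487e+06 m/s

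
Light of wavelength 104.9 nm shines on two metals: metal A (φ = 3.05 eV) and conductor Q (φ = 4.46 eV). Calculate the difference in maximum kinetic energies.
1.4100 eV

Using KE_max = hc/λ - φ for each metal:

Photon energy: E = hc/λ = 11.8193 eV

For metal A (φ₁ = 3.05 eV):
KE₁ = E - φ₁ = 11.8193 - 3.05 = 8.7693 eV

For conductor Q (φ₂ = 4.46 eV):
KE₂ = E - φ₂ = 11.8193 - 4.46 = 7.3593 eV

Difference:
ΔKE = KE₁ - KE₂ = 8.7693 - 7.3593 = 1.4100 eV

Note: The difference equals the difference in work functions: 4.46 - 3.05 = 1.41 eV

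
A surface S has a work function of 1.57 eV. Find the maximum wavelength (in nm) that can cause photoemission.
789.71 nm

The threshold wavelength is when the photon energy equals the work function:
hc/λ₀ = φ

Solving for λ₀:
λ₀ = hc/φ = (6.626×10⁻³⁴ J·s)(3×10⁸ m/s) / (1.57 eV × 1.602×10⁻¹⁹ J/eV)
λ₀ = 789.71 nm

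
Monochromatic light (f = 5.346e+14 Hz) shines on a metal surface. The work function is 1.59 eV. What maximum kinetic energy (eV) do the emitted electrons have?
0.6209 eV

Using Einstein's photoelectric equation: KE_max = hf - φ

First, calculate the photon energy:
E_photon = hf = (6.626×10⁻³⁴ J·s)(5.346e+14 Hz)
E_photon = 2.2109 eV

Then, the maximum kinetic energy:
KE_max = E_photon - φ = 2.2109 eV - 1.59 eV = 0.6209 eV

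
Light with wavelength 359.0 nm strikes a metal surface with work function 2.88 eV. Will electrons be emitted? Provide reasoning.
Yes

For photoemission, the photon energy must exceed the work function.

Photon energy: E = hc/λ = 3.4536 eV
Work function: φ = 2.88 eV

Since E_photon (3.4536 eV) > φ (2.88 eV), photoemission WILL occur.
The threshold wavelength is λ₀ = hc/φ = 430.5 nm.
Since 359.0 nm < 430.5 nm, the light has sufficient energy.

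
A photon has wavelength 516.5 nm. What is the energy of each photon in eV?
2.4005 eV

Using E = hf = hc/λ:

E = hc/λ = (6.626×10⁻³⁴ J·s)(3×10⁸ m/s) / (516.5×10⁻⁹ m)
E = 2.4005 eV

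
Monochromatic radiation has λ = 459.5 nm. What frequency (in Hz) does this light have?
6.5243e+14 Hz

Using the wave equation: c = fλ

Solving for frequency:
f = c/λ = (3×10⁸ m/s) / (459.5×10⁻⁹ m)
f = 6.5243e+14 Hz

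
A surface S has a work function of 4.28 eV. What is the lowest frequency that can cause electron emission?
1.0349e+15 Hz

The threshold frequency is when the photon energy equals the work function:
hf₀ = φ

Solving for f₀:
f₀ = φ/h = (4.28 eV × 1.602×10⁻¹⁹ J/eV) / (6.626×10⁻³⁴ J·s)
f₀ = 1.0349e+15 Hz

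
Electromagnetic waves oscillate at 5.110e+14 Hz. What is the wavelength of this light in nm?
586.68 nm

Using the wave equation: c = fλ

Solving for wavelength:
λ = c/f = (3×10⁸ m/s) / (5.110e+14 Hz)
λ = 586.68 nm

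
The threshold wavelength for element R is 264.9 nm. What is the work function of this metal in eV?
4.68 eV

At the threshold wavelength, photon energy equals work function:
φ = hc/λ₀

Calculating:
φ = (6.626×10⁻³⁴ J·s)(3×10⁸ m/s) / (264.9×10⁻⁹ m)
φ = 4.68 eV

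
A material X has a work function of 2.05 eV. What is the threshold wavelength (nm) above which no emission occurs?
604.80 nm

The threshold wavelength is when the photon energy equals the work function:
hc/λ₀ = φ

Solving for λ₀:
λ₀ = hc/φ = (6.626×10⁻³⁴ J·s)(3×10⁸ m/s) / (2.05 eV × 1.602×10⁻¹⁹ J/eV)
λ₀ = 604.80 nm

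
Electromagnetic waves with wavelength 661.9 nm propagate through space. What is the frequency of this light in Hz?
4.5293e+14 Hz

Using the wave equation: c = fλ

Solving for frequency:
f = c/λ = (3×10⁸ m/s) / (661.9×10⁻⁹ m)
f = 4.5293e+14 Hz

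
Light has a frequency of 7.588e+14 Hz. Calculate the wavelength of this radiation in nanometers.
395.09 nm

Using the wave equation: c = fλ

Solving for wavelength:
λ = c/f = (3×10⁸ m/s) / (7.588e+14 Hz)
λ = 395.09 nm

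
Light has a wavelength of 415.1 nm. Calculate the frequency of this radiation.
7.2222e+14 Hz

Using the wave equation: c = fλ

Solving for frequency:
f = c/λ = (3×10⁸ m/s) / (415.1×10⁻⁹ m)
f = 7.2222e+14 Hz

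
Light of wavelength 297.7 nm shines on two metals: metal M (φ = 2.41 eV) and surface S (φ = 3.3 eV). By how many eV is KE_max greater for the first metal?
0.8900 eV

Using KE_max = hc/λ - φ for each metal:

Photon energy: E = hc/λ = 4.1647 eV

For metal M (φ₁ = 2.41 eV):
KE₁ = E - φ₁ = 4.1647 - 2.41 = 1.7547 eV

For surface S (φ₂ = 3.3 eV):
KE₂ = E - φ₂ = 4.1647 - 3.3 = 0.8647 eV

Difference:
ΔKE = KE₁ - KE₂ = 1.7547 - 0.8647 = 0.8900 eV

Note: The difference equals the difference in work functions: 3.3 - 2.41 = 0.89 eV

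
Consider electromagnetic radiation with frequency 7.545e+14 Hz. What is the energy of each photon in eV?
3.1204 eV

Using E = hf:

E = hf = (6.626×10⁻³⁴ J·s)(7.545e+14 Hz)
E = 3.1204 eV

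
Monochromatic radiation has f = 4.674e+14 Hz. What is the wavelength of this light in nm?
641.40 nm

Using the wave equation: c = fλ

Solving for wavelength:
λ = c/f = (3×10⁸ m/s) / (4.674e+14 Hz)
λ = 641.40 nm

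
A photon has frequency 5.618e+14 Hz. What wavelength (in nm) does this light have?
533.63 nm

Using the wave equation: c = fλ

Solving for wavelength:
λ = c/f = (3×10⁸ m/s) / (5.618e+14 Hz)
λ = 533.63 nm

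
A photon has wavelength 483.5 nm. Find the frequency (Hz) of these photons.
6.2005e+14 Hz

Using the wave equation: c = fλ

Solving for frequency:
f = c/λ = (3×10⁸ m/s) / (483.5×10⁻⁹ m)
f = 6.2005e+14 Hz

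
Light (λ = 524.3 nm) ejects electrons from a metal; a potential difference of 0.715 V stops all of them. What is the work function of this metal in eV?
1.65 eV

The stopping potential gives the maximum kinetic energy: KE_max = eV_s = 0.715 eV

From Einstein's photoelectric equation: KE_max = hc/λ - φ
Rearranging: φ = hc/λ - KE_max

Calculate photon energy:
E_photon = hc/λ = (6.626×10⁻³⁴ J·s)(3×10⁸ m/s) / (524.3×10⁻⁹ m) = 2.3648 eV

Therefore:
φ = 2.3648 - 0.715 = 1.65 eV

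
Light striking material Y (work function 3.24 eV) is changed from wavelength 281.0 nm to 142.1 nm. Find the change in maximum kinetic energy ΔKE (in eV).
4.3129 eV

Using Einstein's equation: KE_max = hc/λ - φ

For λ₁ = 281.0 nm:
KE₁ = hc/λ₁ - φ = 4.4122 - 3.24 = 1.1722 eV

For λ₂ = 142.1 nm:
KE₂ = hc/λ₂ - φ = 8.7251 - 3.24 = 5.4851 eV

Change in KE:
ΔKE = KE₂ - KE₁ = 5.4851 - 1.1722 = 4.3129 eV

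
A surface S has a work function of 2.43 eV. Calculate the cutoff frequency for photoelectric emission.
5.8757e+14 Hz

The threshold frequency is when the photon energy equals the work function:
hf₀ = φ

Solving for f₀:
f₀ = φ/h = (2.43 eV × 1.602×10⁻¹⁹ J/eV) / (6.626×10⁻³⁴ J·s)
f₀ = 5.8757e+14 Hz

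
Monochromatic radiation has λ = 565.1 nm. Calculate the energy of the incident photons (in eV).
2.1940 eV

Using E = hf = hc/λ:

E = hc/λ = (6.626×10⁻³⁴ J·s)(3×10⁸ m/s) / (565.1×10⁻⁹ m)
E = 2.1940 eV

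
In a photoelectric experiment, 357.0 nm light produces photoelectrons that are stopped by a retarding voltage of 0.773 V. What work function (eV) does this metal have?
2.70 eV

The stopping potential gives the maximum kinetic energy: KE_max = eV_s = 0.773 eV

From Einstein's photoelectric equation: KE_max = hc/λ - φ
Rearranging: φ = hc/λ - KE_max

Calculate photon energy:
E_photon = hc/λ = (6.626×10⁻³⁴ J·s)(3×10⁸ m/s) / (357.0×10⁻⁹ m) = 3.4729 eV

Therefore:
φ = 3.4729 - 0.773 = 2.70 eV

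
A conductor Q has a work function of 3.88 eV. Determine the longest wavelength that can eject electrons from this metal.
319.55 nm

The threshold wavelength is when the photon energy equals the work function:
hc/λ₀ = φ

Solving for λ₀:
λ₀ = hc/φ = (6.626×10⁻³⁴ J·s)(3×10⁸ m/s) / (3.88 eV × 1.602×10⁻¹⁹ J/eV)
λ₀ = 319.55 nm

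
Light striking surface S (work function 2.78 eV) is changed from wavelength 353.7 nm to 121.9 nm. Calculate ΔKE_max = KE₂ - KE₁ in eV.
6.6656 eV

Using Einstein's equation: KE_max = hc/λ - φ

For λ₁ = 353.7 nm:
KE₁ = hc/λ₁ - φ = 3.5053 - 2.78 = 0.7253 eV

For λ₂ = 121.9 nm:
KE₂ = hc/λ₂ - φ = 10.1710 - 2.78 = 7.3910 eV

Change in KE:
ΔKE = KE₂ - KE₁ = 7.3910 - 0.7253 = 6.6656 eV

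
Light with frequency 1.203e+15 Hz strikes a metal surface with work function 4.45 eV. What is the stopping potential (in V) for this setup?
0.5252 V

The stopping potential V_s satisfies: eV_s = KE_max

First, find KE_max using Einstein's equation:
E_photon = hf = (6.626×10⁻³⁴ J·s)(1.203e+15 Hz) = 4.9752 eV
KE_max = E_photon - φ = 4.9752 - 4.45 = 0.5252 eV

Since eV_s = KE_max:
V_s = KE_max/e = 0.5252 V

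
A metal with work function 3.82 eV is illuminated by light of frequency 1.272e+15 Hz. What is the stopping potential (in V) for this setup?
1.4406 V

The stopping potential V_s satisfies: eV_s = KE_max

First, find KE_max using Einstein's equation:
E_photon = hf = (6.626×10⁻³⁴ J·s)(1.272e+15 Hz) = 5.2606 eV
KE_max = E_photon - φ = 5.2606 - 3.82 = 1.4406 eV

Since eV_s = KE_max:
V_s = KE_max/e = 1.4406 V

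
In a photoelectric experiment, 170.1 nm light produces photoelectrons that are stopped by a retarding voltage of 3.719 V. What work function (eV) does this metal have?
3.57 eV

The stopping potential gives the maximum kinetic energy: KE_max = eV_s = 3.719 eV

From Einstein's photoelectric equation: KE_max = hc/λ - φ
Rearranging: φ = hc/λ - KE_max

Calculate photon energy:
E_photon = hc/λ = (6.626×10⁻³⁴ J·s)(3×10⁸ m/s) / (170.1×10⁻⁹ m) = 7.2889 eV

Therefore:
φ = 7.2889 - 3.719 = 3.57 eV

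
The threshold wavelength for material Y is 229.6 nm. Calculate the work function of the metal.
5.40 eV

At the threshold wavelength, photon energy equals work function:
φ = hc/λ₀

Calculating:
φ = (6.626×10⁻³⁴ J·s)(3×10⁸ m/s) / (229.6×10⁻⁹ m)
φ = 5.40 eV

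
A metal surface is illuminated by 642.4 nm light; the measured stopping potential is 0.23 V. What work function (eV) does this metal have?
1.70 eV

The stopping potential gives the maximum kinetic energy: KE_max = eV_s = 0.23 eV

From Einstein's photoelectric equation: KE_max = hc/λ - φ
Rearranging: φ = hc/λ - KE_max

Calculate photon energy:
E_photon = hc/λ = (6.626×10⁻³⁴ J·s)(3×10⁸ m/s) / (642.4×10⁻⁹ m) = 1.9300 eV

Therefore:
φ = 1.9300 - 0.23 = 1.70 eV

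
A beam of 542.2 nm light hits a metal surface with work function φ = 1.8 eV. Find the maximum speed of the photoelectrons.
4.1376e+05 m/s

First, find the maximum kinetic energy:
E_photon = hc/λ = 2.2867 eV
KE_max = E_photon - φ = 2.2867 - 1.8 = 0.4867 eV

Convert to Joules: KE_max = 0.4867 × 1.602×10⁻¹⁹ J = 7.7976e-20 J

Then use KE = ½mv² to find velocity:
v = √(2·KE/m) = √(2 × 7.7976e-20 J / 9.109e-31 kg)
v = 4.1376e+05 m/s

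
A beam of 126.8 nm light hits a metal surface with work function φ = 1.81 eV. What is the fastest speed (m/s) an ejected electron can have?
1.6742e+06 m/s

First, find the maximum kinetic energy:
E_photon = hc/λ = 9.7779 eV
KE_max = E_photon - φ = 9.7779 - 1.81 = 7.9679 eV

Convert to Joules: KE_max = 7.9679 × 1.602×10⁻¹⁹ J = 1.2766e-18 J

Then use KE = ½mv² to find velocity:
v = √(2·KE/m) = √(2 × 1.2766e-18 J / 9.109e-31 kg)
v = 1.6742e+06 m/s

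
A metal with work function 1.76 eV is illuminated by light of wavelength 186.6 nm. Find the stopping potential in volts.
4.8844 V

The stopping potential V_s satisfies: eV_s = KE_max

First, find KE_max using Einstein's equation:
E_photon = hc/λ = 6.6444 eV
KE_max = E_photon - φ = 6.6444 - 1.76 = 4.8844 eV

Since eV_s = KE_max:
V_s = KE_max/e = 4.8844 V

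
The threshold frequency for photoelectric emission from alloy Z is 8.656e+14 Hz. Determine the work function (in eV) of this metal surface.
3.58 eV

At the threshold frequency, photon energy equals work function:
φ = hf₀

Calculating:
φ = (6.626×10⁻³⁴ J·s)(8.656e+14 Hz)
φ = 3.58 eV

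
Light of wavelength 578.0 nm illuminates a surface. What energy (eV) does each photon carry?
2.1451 eV

Using E = hf = hc/λ:

E = hc/λ = (6.626×10⁻³⁴ J·s)(3×10⁸ m/s) / (578.0×10⁻⁹ m)
E = 2.1451 eV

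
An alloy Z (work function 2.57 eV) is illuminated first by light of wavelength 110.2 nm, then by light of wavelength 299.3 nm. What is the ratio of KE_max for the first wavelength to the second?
5.5205

Using Einstein's equation: KE_max = hc/λ - φ

For λ₁ = 110.2 nm:
E₁ = hc/λ₁ = 11.2508 eV
KE₁ = E₁ - φ = 11.2508 - 2.57 = 8.6808 eV

For λ₂ = 299.3 nm:
E₂ = hc/λ₂ = 4.1425 eV
KE₂ = E₂ - φ = 4.1425 - 2.57 = 1.5725 eV

Ratio: KE₁/KE₂ = 8.6808/1.5725 = 5.5205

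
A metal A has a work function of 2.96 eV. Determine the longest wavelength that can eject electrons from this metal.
418.87 nm

The threshold wavelength is when the photon energy equals the work function:
hc/λ₀ = φ

Solving for λ₀:
λ₀ = hc/φ = (6.626×10⁻³⁴ J·s)(3×10⁸ m/s) / (2.96 eV × 1.602×10⁻¹⁹ J/eV)
λ₀ = 418.87 nm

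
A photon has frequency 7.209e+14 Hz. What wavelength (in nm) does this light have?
415.86 nm

Using the wave equation: c = fλ

Solving for wavelength:
λ = c/f = (3×10⁸ m/s) / (7.209e+14 Hz)
λ = 415.86 nm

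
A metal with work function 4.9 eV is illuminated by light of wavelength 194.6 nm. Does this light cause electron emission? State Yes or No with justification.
Yes

For photoemission, the photon energy must exceed the work function.

Photon energy: E = hc/λ = 6.3712 eV
Work function: φ = 4.9 eV

Since E_photon (6.3712 eV) > φ (4.9 eV), photoemission WILL occur.
The threshold wavelength is λ₀ = hc/φ = 253.0 nm.
Since 194.6 nm < 253.0 nm, the light has sufficient energy.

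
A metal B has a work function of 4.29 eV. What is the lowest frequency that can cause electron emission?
1.0373e+15 Hz

The threshold frequency is when the photon energy equals the work function:
hf₀ = φ

Solving for f₀:
f₀ = φ/h = (4.29 eV × 1.602×10⁻¹⁹ J/eV) / (6.626×10⁻³⁴ J·s)
f₀ = 1.0373e+15 Hz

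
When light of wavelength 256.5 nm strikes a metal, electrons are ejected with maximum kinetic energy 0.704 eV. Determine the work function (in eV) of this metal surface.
4.13 eV

From Einstein's photoelectric equation: KE_max = hf - φ = hc/λ - φ

Rearranging for φ:
φ = hc/λ - KE_max

Calculate photon energy:
E_photon = hc/λ = 4.8337 eV

Therefore:
φ = 4.8337 - 0.704 = 4.13 eV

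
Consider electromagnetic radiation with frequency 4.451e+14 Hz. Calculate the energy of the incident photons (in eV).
1.8408 eV

Using E = hf:

E = hf = (6.626×10⁻³⁴ J·s)(4.451e+14 Hz)
E = 1.8408 eV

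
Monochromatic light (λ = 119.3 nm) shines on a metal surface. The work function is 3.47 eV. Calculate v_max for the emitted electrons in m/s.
1.5605e+06 m/s

First, find the maximum kinetic energy:
E_photon = hc/λ = 10.3926 eV
KE_max = E_photon - φ = 10.3926 - 3.47 = 6.9226 eV

Convert to Joules: KE_max = 6.9226 × 1.602×10⁻¹⁹ J = 1.1091e-18 J

Then use KE = ½mv² to find velocity:
v = √(2·KE/m) = √(2 × 1.1091e-18 J / 9.109e-31 kg)
v = 1.5605e+06 m/s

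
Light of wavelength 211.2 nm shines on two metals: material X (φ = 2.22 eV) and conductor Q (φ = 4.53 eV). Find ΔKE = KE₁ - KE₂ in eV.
2.3100 eV

Using KE_max = hc/λ - φ for each metal:

Photon energy: E = hc/λ = 5.8705 eV

For material X (φ₁ = 2.22 eV):
KE₁ = E - φ₁ = 5.8705 - 2.22 = 3.6505 eV

For conductor Q (φ₂ = 4.53 eV):
KE₂ = E - φ₂ = 5.8705 - 4.53 = 1.3405 eV

Difference:
ΔKE = KE₁ - KE₂ = 3.6505 - 1.3405 = 2.3100 eV

Note: The difference equals the difference in work functions: 4.53 - 2.22 = 2.31 eV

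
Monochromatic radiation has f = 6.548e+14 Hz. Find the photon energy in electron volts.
2.7080 eV

Using E = hf:

E = hf = (6.626×10⁻³⁴ J·s)(6.548e+14 Hz)
E = 2.7080 eV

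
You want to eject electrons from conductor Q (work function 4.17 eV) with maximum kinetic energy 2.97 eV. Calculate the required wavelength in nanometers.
173.65 nm

From Einstein's equation: KE_max = hc/λ - φ

Rearranging for λ:
hc/λ = KE_max + φ
λ = hc/(KE_max + φ)

Required photon energy:
E_photon = KE_max + φ = 2.97 + 4.17 = 7.14 eV

Required wavelength:
λ = hc/E_photon = (6.626×10⁻³⁴)(3×10⁸) / (7.14 × 1.602×10⁻¹⁹)
λ = 173.65 nm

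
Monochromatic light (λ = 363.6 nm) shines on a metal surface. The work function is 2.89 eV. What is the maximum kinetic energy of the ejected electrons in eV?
0.5199 eV

Using Einstein's photoelectric equation: KE_max = hf - φ = hc/λ - φ

First, calculate the photon energy:
E_photon = hc/λ = (6.626×10⁻³⁴ J·s)(3×10⁸ m/s) / (363.6×10⁻⁹ m)
E_photon = 3.4099 eV

Then, the maximum kinetic energy:
KE_max = E_photon - φ = 3.4099 eV - 2.89 eV = 0.5199 eV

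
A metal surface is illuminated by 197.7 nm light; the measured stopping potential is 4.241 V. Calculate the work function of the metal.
2.03 eV

The stopping potential gives the maximum kinetic energy: KE_max = eV_s = 4.241 eV

From Einstein's photoelectric equation: KE_max = hc/λ - φ
Rearranging: φ = hc/λ - KE_max

Calculate photon energy:
E_photon = hc/λ = (6.626×10⁻³⁴ J·s)(3×10⁸ m/s) / (197.7×10⁻⁹ m) = 6.2713 eV

Therefore:
φ = 6.2713 - 4.241 = 2.03 eV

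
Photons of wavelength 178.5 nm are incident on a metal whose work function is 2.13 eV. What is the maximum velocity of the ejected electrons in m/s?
1.3016e+06 m/s

First, find the maximum kinetic energy:
E_photon = hc/λ = 6.9459 eV
KE_max = E_photon - φ = 6.9459 - 2.13 = 4.8159 eV

Convert to Joules: KE_max = 4.8159 × 1.602×10⁻¹⁹ J = 7.7159e-19 J

Then use KE = ½mv² to find velocity:
v = √(2·KE/m) = √(2 × 7.7159e-19 J / 9.109e-31 kg)
v = 1.3016e+06 m/s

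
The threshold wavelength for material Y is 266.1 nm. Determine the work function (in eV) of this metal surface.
4.66 eV

At the threshold wavelength, photon energy equals work function:
φ = hc/λ₀

Calculating:
φ = (6.626×10⁻³⁴ J·s)(3×10⁸ m/s) / (266.1×10⁻⁹ m)
φ = 4.66 eV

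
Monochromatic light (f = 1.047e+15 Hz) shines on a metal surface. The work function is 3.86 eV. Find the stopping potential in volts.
0.4700 V

The stopping potential V_s satisfies: eV_s = KE_max

First, find KE_max using Einstein's equation:
E_photon = hf = (6.626×10⁻³⁴ J·s)(1.047e+15 Hz) = 4.3300 eV
KE_max = E_photon - φ = 4.3300 - 3.86 = 0.4700 eV

Since eV_s = KE_max:
V_s = KE_max/e = 0.4700 V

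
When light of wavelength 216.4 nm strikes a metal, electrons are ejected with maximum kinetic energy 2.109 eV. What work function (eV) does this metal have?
3.62 eV

From Einstein's photoelectric equation: KE_max = hf - φ = hc/λ - φ

Rearranging for φ:
φ = hc/λ - KE_max

Calculate photon energy:
E_photon = hc/λ = 5.7294 eV

Therefore:
φ = 5.7294 - 2.109 = 3.62 eV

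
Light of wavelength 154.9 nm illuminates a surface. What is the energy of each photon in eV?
8.0041 eV

Using E = hf = hc/λ:

E = hc/λ = (6.626×10⁻³⁴ J·s)(3×10⁸ m/s) / (154.9×10⁻⁹ m)
E = 8.0041 eV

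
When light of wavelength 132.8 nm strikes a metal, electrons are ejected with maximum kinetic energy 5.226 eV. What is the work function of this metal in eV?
4.11 eV

From Einstein's photoelectric equation: KE_max = hf - φ = hc/λ - φ

Rearranging for φ:
φ = hc/λ - KE_max

Calculate photon energy:
E_photon = hc/λ = 9.3362 eV

Therefore:
φ = 9.3362 - 5.226 = 4.11 eV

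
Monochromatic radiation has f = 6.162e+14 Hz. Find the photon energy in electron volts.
2.5484 eV

Using E = hf:

E = hf = (6.626×10⁻³⁴ J·s)(6.162e+14 Hz)
E = 2.5484 eV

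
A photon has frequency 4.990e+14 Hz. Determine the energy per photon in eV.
2.0637 eV

Using E = hf:

E = hf = (6.626×10⁻³⁴ J·s)(4.990e+14 Hz)
E = 2.0637 eV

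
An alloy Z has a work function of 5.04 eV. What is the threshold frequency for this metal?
1.2187e+15 Hz

The threshold frequency is when the photon energy equals the work function:
hf₀ = φ

Solving for f₀:
f₀ = φ/h = (5.04 eV × 1.602×10⁻¹⁹ J/eV) / (6.626×10⁻³⁴ J·s)
f₀ = 1.2187e+15 Hz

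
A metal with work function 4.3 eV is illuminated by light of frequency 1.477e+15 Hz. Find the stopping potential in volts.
1.8084 V

The stopping potential V_s satisfies: eV_s = KE_max

First, find KE_max using Einstein's equation:
E_photon = hf = (6.626×10⁻³⁴ J·s)(1.477e+15 Hz) = 6.1084 eV
KE_max = E_photon - φ = 6.1084 - 4.3 = 1.8084 eV

Since eV_s = KE_max:
V_s = KE_max/e = 1.8084 V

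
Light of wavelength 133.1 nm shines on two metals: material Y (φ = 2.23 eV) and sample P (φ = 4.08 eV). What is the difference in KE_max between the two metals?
1.8500 eV

Using KE_max = hc/λ - φ for each metal:

Photon energy: E = hc/λ = 9.3151 eV

For material Y (φ₁ = 2.23 eV):
KE₁ = E - φ₁ = 9.3151 - 2.23 = 7.0851 eV

For sample P (φ₂ = 4.08 eV):
KE₂ = E - φ₂ = 9.3151 - 4.08 = 5.2351 eV

Difference:
ΔKE = KE₁ - KE₂ = 7.0851 - 5.2351 = 1.8500 eV

Note: The difference equals the difference in work functions: 4.08 - 2.23 = 1.85 eV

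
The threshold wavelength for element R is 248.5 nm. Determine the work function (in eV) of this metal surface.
4.99 eV

At the threshold wavelength, photon energy equals work function:
φ = hc/λ₀

Calculating:
φ = (6.626×10⁻³⁴ J·s)(3×10⁸ m/s) / (248.5×10⁻⁹ m)
φ = 4.99 eV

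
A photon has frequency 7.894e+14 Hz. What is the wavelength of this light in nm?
379.77 nm

Using the wave equation: c = fλ

Solving for wavelength:
λ = c/f = (3×10⁸ m/s) / (7.894e+14 Hz)
λ = 379.77 nm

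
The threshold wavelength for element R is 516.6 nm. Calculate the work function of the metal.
2.40 eV

At the threshold wavelength, photon energy equals work function:
φ = hc/λ₀

Calculating:
φ = (6.626×10⁻³⁴ J·s)(3×10⁸ m/s) / (516.6×10⁻⁹ m)
φ = 2.40 eV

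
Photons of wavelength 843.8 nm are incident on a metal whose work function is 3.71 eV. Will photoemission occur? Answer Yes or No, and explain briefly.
No

For photoemission, the photon energy must exceed the work function.

Photon energy: E = hc/λ = 1.4694 eV
Work function: φ = 3.71 eV

Since E_photon (1.4694 eV) < φ (3.71 eV), photoemission will NOT occur.
The threshold wavelength is λ₀ = hc/φ = 334.2 nm.
Since 843.8 nm > 334.2 nm, the photons lack sufficient energy.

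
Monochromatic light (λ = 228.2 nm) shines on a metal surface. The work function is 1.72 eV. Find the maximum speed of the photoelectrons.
1.1429e+06 m/s

First, find the maximum kinetic energy:
E_photon = hc/λ = 5.4331 eV
KE_max = E_photon - φ = 5.4331 - 1.72 = 3.7131 eV

Convert to Joules: KE_max = 3.7131 × 1.602×10⁻¹⁹ J = 5.9491e-19 J

Then use KE = ½mv² to find velocity:
v = √(2·KE/m) = √(2 × 5.9491e-19 J / 9.109e-31 kg)
v = 1.1429e+06 m/s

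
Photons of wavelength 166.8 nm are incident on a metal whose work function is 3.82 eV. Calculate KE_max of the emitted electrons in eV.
3.6131 eV

Using Einstein's photoelectric equation: KE_max = hf - φ = hc/λ - φ

First, calculate the photon energy:
E_photon = hc/λ = (6.626×10⁻³⁴ J·s)(3×10⁸ m/s) / (166.8×10⁻⁹ m)
E_photon = 7.4331 eV

Then, the maximum kinetic energy:
KE_max = E_photon - φ = 7.4331 eV - 3.82 eV = 3.6131 eV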